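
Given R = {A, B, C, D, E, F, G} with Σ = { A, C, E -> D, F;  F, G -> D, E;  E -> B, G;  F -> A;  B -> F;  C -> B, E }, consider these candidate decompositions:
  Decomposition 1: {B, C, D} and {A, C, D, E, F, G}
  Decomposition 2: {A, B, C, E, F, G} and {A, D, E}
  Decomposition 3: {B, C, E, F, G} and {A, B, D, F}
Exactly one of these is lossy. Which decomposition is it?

Decomposition 3

Decomposition 1: common = {C, D}, closure = {A, B, C, D, E, F, G} → lossless.
Decomposition 2: common = {A, E}, closure = {A, B, D, E, F, G} → lossless.
Decomposition 3: common = {B, F}, closure = {A, B, F} → lossy.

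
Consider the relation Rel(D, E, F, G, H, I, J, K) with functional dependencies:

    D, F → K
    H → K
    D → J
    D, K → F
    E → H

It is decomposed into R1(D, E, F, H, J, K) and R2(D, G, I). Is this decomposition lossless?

Common attributes: R1 ∩ R2 = {D}.
Closure of {D}: D → J applies, adding J. So (D)⁺ = {D, J}.
The closure contains neither all of R1 = {D, E, F, H, J, K} nor all of R2 = {D, G, I}, so the common attributes are not a superkey of either fragment. The join is lossy.

No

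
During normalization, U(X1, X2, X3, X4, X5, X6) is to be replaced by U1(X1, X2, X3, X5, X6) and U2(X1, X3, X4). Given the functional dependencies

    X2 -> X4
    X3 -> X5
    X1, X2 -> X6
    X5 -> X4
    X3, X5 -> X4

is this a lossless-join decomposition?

Common attributes: U1 ∩ U2 = {X1, X3}.
Closure of {X1, X3}: X3 → X5 applies, adding X5; X5 → X4 applies, adding X4. So (X1, X3)⁺ = {X1, X3, X4, X5}.
This closure contains every attribute of U2, so U1 ∩ U2 → U2. The join is lossless.

Yes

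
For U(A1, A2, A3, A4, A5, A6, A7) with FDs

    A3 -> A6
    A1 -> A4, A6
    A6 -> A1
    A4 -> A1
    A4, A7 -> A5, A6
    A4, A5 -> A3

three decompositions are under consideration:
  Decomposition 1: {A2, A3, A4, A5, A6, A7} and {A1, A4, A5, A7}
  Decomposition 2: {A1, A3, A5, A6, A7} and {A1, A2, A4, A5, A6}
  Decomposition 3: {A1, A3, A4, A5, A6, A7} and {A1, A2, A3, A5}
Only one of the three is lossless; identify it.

Decomposition 1

Decomposition 1: common = {A4, A5, A7}, closure = {A1, A3, A4, A5, A6, A7} → lossless.
Decomposition 2: common = {A1, A5, A6}, closure = {A1, A3, A4, A5, A6} → lossy.
Decomposition 3: common = {A1, A3, A5}, closure = {A1, A3, A4, A5, A6} → lossy.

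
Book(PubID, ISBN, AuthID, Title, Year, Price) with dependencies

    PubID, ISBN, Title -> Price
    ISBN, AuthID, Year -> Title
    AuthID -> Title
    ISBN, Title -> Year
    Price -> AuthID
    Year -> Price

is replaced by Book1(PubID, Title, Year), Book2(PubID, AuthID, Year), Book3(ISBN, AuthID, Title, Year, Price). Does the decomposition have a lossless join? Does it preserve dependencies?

Lossless test (chase): Rows 2 and 3 agree on AuthID; apply AuthID→Title and equate their Title entries. Rows 1 and 2 agree on Year; apply Year→Price and equate their Price entries. Rows 1 and 3 agree on Year; apply Year→Price and equate their Price entries. Rows 1 and 2 agree on Price; apply Price→AuthID and equate their AuthID entries. No row becomes fully distinguished — the join is lossy.
Dependency preservation: PubID, ISBN, Title → Price is not contained in any single fragment, but the restricted closure of its left-hand side across the fragments still reaches the right-hand side; the remaining FDs each lie inside some fragment. All dependencies are preserved.

lossy but dependency-preserving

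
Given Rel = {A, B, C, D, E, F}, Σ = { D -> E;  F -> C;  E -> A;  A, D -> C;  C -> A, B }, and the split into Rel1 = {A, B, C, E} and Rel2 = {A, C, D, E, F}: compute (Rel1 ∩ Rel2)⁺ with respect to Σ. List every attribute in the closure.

A, B, C, E

Rel1 ∩ Rel2 = {A, C, E}.
C → A, B applies, adding B
Closure: {A, B, C, E}.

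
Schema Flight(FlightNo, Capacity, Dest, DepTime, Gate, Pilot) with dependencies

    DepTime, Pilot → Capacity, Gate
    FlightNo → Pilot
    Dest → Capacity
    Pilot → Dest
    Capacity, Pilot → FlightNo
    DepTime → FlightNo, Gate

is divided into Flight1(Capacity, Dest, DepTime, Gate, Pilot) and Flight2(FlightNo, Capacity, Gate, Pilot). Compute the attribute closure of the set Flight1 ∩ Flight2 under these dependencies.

FlightNo, Capacity, Dest, Gate, Pilot

Flight1 ∩ Flight2 = {Capacity, Gate, Pilot}.
Pilot → Dest applies, adding Dest
Capacity, Pilot → FlightNo applies, adding FlightNo
Closure: {FlightNo, Capacity, Dest, Gate, Pilot}.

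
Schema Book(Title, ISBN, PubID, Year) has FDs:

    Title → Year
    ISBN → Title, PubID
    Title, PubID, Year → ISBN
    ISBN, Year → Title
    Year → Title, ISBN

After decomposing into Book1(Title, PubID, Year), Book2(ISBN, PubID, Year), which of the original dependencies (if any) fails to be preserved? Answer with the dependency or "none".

Title → Year lies within Book1.
ISBN → Title, PubID: restricted closure across fragments reaches Title, PubID.
Title, PubID, Year → ISBN: restricted closure across fragments reaches ISBN.
ISBN, Year → Title: restricted closure across fragments reaches Title.
Year → Title, ISBN: restricted closure across fragments reaches Title, ISBN.
Every dependency is enforceable on the fragments, so the decomposition is dependency-preserving.

none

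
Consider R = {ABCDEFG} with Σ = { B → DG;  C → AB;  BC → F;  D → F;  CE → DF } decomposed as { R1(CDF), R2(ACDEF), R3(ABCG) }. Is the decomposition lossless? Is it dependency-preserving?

Lossless test (chase): Rows 1 and 2 agree on C; apply C→AB and equate their AB entries. Rows 1 and 3 agree on C; apply C→AB and equate their AB entries. Rows 1 and 3 agree on BC; apply BC→F and equate their F entries. Rows 1 and 2 agree on B; apply B→DG and equate their DG entries. Rows 1 and 3 agree on B; apply B→DG and equate their DG entries. Row 2 is now all distinguished symbols — the join is lossless.
Dependency preservation: the restricted closure of {B} across the fragments never reaches {DG}, so B → DG cannot be enforced without a join — not preserved.

lossless but not dependency-preserving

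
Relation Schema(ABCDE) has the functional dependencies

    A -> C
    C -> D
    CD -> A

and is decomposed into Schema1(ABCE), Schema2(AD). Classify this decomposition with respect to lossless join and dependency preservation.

Lossless test: (A)⁺ = {ACD}, which contains all of one fragment — lossless.
Dependency preservation: C → D; CD → A are not contained in any single fragment, but the restricted closure of each left-hand side across the fragments still reaches the right-hand side; the remaining FDs each lie inside some fragment. All dependencies are preserved.

lossless and dependency-preserving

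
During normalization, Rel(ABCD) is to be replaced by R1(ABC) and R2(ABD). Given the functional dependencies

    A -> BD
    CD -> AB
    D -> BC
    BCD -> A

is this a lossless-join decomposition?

Yes

Common attributes: R1 ∩ R2 = {AB}.
Closure of {AB}: A → BD applies, adding D; D → BC applies, adding C. So (AB)⁺ = {ABCD}.
This closure contains every attribute of R1, so R1 ∩ R2 → R1. The join is lossless.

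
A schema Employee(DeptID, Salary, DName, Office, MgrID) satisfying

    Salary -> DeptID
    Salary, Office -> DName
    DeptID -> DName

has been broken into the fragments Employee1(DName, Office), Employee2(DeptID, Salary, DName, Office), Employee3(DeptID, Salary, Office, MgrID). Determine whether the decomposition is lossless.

Chase test. Columns are DeptID, Salary, DName, Office, MgrID; row i has aⱼ where attribute j ∈ Employeei, else bᵢⱼ.
Initial tableau (one row per fragment):
  row 1: b11 b12 a3 a4 b15
  row 2: a1 a2 a3 a4 b25
  row 3: a1 a2 b33 a4 a5
Rows 2 and 3 agree on Salary, Office; apply Salary, Office→DName and equate their DName entries.
Row 3 is now all distinguished symbols — the join is lossless.

Yes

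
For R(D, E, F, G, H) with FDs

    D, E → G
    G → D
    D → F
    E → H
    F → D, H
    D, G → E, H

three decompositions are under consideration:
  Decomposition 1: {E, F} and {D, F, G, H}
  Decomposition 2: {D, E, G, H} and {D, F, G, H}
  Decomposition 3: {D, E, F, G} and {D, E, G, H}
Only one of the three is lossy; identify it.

Decomposition 1

Decomposition 1: common = {F}, closure = {D, F, H} → lossy.
Decomposition 2: common = {D, G, H}, closure = {D, E, F, G, H} → lossless.
Decomposition 3: common = {D, E, G}, closure = {D, E, F, G, H} → lossless.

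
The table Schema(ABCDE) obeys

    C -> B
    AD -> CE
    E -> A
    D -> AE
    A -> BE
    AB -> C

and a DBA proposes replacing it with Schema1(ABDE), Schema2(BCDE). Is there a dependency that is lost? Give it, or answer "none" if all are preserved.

none

C → B lies within Schema2.
AD → CE: restricted closure across fragments reaches CE.
E → A lies within Schema1.
D → AE lies within Schema1.
A → BE lies within Schema1.
AB → C: restricted closure across fragments reaches C.
Every dependency is enforceable on the fragments, so the decomposition is dependency-preserving.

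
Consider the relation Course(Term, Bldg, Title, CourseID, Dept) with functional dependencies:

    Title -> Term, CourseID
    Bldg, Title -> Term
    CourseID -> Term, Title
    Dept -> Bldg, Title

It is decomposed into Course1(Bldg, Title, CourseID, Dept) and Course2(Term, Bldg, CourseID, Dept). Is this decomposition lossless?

Common attributes: Course1 ∩ Course2 = {Bldg, CourseID, Dept}.
Closure of {Bldg, CourseID, Dept}: CourseID → Term, Title applies, adding Term, Title. So (Bldg, CourseID, Dept)⁺ = {Term, Bldg, Title, CourseID, Dept}.
This closure contains every attribute of Course1, so Course1 ∩ Course2 → Course1. The join is lossless.

Yes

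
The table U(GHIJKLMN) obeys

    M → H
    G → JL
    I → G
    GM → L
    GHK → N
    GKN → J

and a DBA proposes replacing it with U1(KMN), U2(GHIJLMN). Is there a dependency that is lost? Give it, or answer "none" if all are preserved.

GHK → N

Check GHK → N: no single fragment contains all of {GHKN}, and the restricted closure of {GHK} across the fragments never reaches {N}.
M → H is preserved.
G → JL is preserved.
I → G is preserved.
GM → L is preserved.
GKN → J is preserved.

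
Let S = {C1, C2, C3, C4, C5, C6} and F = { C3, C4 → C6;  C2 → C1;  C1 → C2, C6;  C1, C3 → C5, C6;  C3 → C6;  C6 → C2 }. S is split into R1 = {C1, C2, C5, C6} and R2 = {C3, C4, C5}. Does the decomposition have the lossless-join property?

Common attributes: R1 ∩ R2 = {C5}.
No dependency enlarges {C5}, so (C5)⁺ = {C5}.
The closure contains neither all of R1 = {C1, C2, C5, C6} nor all of R2 = {C3, C4, C5}, so the common attributes are not a superkey of either fragment. The join is lossy.

No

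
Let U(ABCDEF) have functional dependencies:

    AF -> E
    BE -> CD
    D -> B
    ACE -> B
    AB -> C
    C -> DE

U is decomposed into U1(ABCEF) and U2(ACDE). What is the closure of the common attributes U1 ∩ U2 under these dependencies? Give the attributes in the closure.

ABCDE

U1 ∩ U2 = {ACE}.
ACE → B applies, adding B
C → DE applies, adding D
Closure: {ABCDE}.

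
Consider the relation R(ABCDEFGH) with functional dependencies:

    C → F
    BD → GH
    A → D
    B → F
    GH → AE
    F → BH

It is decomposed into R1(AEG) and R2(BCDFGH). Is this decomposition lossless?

No

Common attributes: R1 ∩ R2 = {G}.
No dependency enlarges {G}, so (G)⁺ = {G}.
The closure contains neither all of R1 = {AEG} nor all of R2 = {BCDFGH}, so the common attributes are not a superkey of either fragment. The join is lossy.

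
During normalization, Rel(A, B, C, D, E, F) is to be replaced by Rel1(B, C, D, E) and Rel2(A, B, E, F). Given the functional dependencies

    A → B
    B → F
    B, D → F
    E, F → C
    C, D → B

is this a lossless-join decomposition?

Common attributes: Rel1 ∩ Rel2 = {B, E}.
Closure of {B, E}: B → F applies, adding F; E, F → C applies, adding C. So (B, E)⁺ = {B, C, E, F}.
The closure contains neither all of Rel1 = {B, C, D, E} nor all of Rel2 = {A, B, E, F}, so the common attributes are not a superkey of either fragment. The join is lossy.

No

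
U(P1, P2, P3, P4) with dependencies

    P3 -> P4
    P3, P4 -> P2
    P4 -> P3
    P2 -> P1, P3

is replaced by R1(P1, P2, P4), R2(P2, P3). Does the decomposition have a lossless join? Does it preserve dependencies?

Lossless test: (P2)⁺ = {P1, P2, P3, P4}, which contains all of one fragment — lossless.
Dependency preservation: P3 → P4; P3, P4 → P2; P4 → P3; P2 → P1, P3 are not contained in any single fragment, but the restricted closure of each left-hand side across the fragments still reaches the right-hand side; the remaining FDs each lie inside some fragment. All dependencies are preserved.

lossless and dependency-preserving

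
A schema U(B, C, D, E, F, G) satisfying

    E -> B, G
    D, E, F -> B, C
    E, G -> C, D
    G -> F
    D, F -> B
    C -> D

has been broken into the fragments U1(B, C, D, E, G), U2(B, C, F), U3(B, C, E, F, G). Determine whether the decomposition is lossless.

Yes

Chase test. Columns are B, C, D, E, F, G; row i has aⱼ where attribute j ∈ Ui, else bᵢⱼ.
Initial tableau (one row per fragment):
  row 1: a1 a2 a3 a4 b15 a6
  row 2: a1 a2 b23 b24 a5 b26
  row 3: a1 a2 b33 a4 a5 a6
Rows 1 and 3 agree on E, G; apply E, G→C, D and equate their C, D entries.
Rows 1 and 3 agree on G; apply G→F and equate their F entries.
Rows 1 and 2 agree on C; apply C→D and equate their D entries.
Row 1 is now all distinguished symbols — the join is lossless.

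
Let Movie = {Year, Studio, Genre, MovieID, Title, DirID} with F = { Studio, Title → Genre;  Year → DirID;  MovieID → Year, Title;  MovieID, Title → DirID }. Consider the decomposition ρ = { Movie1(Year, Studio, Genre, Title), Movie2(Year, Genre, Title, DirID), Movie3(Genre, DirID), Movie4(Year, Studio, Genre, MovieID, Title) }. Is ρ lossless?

Yes

Chase test. Columns are Year, Studio, Genre, MovieID, Title, DirID; row i has aⱼ where attribute j ∈ Moviei, else bᵢⱼ.
Initial tableau (one row per fragment):
  row 1: a1 a2 a3 b14 a5 b16
  row 2: a1 b22 a3 b24 a5 a6
  row 3: b31 b32 a3 b34 b35 a6
  row 4: a1 a2 a3 a4 a5 b46
Rows 1 and 2 agree on Year; apply Year→DirID and equate their DirID entries.
Rows 1 and 4 agree on Year; apply Year→DirID and equate their DirID entries.
Row 4 is now all distinguished symbols — the join is lossless.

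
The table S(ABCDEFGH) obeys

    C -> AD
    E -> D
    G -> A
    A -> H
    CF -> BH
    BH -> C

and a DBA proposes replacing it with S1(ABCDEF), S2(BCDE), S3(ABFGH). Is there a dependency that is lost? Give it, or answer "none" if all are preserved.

C → AD lies within S1.
E → D lies within S1.
G → A lies within S3.
A → H lies within S3.
CF → BH: restricted closure across fragments reaches BH.
BH → C: restricted closure across fragments reaches C.
Every dependency is enforceable on the fragments, so the decomposition is dependency-preserving.

none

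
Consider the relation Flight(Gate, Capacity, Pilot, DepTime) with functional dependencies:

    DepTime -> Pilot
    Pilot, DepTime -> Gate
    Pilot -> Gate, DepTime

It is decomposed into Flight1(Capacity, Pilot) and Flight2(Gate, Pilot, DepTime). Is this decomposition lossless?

Common attributes: Flight1 ∩ Flight2 = {Pilot}.
Closure of {Pilot}: Pilot → Gate, DepTime applies, adding Gate, DepTime. So (Pilot)⁺ = {Gate, Pilot, DepTime}.
This closure contains every attribute of Flight2, so Flight1 ∩ Flight2 → Flight2. The join is lossless.

Yes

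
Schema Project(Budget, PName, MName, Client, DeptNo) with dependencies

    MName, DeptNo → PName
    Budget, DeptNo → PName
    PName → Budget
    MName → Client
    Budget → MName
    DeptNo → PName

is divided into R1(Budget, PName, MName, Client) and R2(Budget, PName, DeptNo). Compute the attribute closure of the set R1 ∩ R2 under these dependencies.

R1 ∩ R2 = {Budget, PName}.
Budget → MName applies, adding MName
MName → Client applies, adding Client
Closure: {Budget, PName, MName, Client}.

Budget, PName, MName, Client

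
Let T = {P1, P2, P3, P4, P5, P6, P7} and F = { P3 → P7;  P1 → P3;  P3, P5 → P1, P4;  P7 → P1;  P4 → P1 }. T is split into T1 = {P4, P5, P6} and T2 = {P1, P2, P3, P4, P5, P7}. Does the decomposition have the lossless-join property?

No

Common attributes: T1 ∩ T2 = {P4, P5}.
Closure of {P4, P5}: P4 → P1 applies, adding P1; P1 → P3 applies, adding P3; P3 → P7 applies, adding P7. So (P4, P5)⁺ = {P1, P3, P4, P5, P7}.
The closure contains neither all of T1 = {P4, P5, P6} nor all of T2 = {P1, P2, P3, P4, P5, P7}, so the common attributes are not a superkey of either fragment. The join is lossy.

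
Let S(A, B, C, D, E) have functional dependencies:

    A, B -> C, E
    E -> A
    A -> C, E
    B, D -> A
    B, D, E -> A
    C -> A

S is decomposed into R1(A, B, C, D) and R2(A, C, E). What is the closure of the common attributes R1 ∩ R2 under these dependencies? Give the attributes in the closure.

A, C, E

R1 ∩ R2 = {A, C}.
A → C, E applies, adding E
Closure: {A, C, E}.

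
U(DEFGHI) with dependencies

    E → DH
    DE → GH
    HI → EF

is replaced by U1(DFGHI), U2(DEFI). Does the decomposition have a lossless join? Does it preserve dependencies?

Lossless test: (DFI)⁺ = {DFI}, which is a superkey of neither fragment — lossy.
Dependency preservation: the restricted closure of {E} across the fragments never reaches {DH}, so E → DH cannot be enforced without a join — not preserved.

lossy and not dependency-preserving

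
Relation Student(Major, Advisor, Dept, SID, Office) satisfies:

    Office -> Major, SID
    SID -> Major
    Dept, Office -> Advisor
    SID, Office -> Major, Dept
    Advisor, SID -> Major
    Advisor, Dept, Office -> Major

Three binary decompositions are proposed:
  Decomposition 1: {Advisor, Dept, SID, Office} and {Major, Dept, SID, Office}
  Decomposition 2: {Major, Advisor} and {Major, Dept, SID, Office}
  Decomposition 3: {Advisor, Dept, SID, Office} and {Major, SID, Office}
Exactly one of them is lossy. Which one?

Decomposition 1: common = {Dept, SID, Office}, closure = {Major, Advisor, Dept, SID, Office} → lossless.
Decomposition 2: common = {Major}, closure = {Major} → lossy.
Decomposition 3: common = {SID, Office}, closure = {Major, Advisor, Dept, SID, Office} → lossless.

Decomposition 2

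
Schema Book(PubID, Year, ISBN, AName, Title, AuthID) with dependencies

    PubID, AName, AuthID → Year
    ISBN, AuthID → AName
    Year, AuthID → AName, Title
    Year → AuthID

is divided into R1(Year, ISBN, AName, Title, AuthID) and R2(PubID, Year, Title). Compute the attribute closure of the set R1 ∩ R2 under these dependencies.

R1 ∩ R2 = {Year, Title}.
Year → AuthID applies, adding AuthID
Year, AuthID → AName, Title applies, adding AName
Closure: {Year, AName, Title, AuthID}.

Year, AName, Title, AuthID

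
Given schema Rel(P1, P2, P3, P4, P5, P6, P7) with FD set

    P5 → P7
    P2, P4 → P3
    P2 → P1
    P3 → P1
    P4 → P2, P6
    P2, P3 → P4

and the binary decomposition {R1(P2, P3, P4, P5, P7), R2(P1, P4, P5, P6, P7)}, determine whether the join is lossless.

Yes

Common attributes: R1 ∩ R2 = {P4, P5, P7}.
Closure of {P4, P5, P7}: P4 → P2, P6 applies, adding P2, P6; P2, P4 → P3 applies, adding P3; P2 → P1 applies, adding P1. So (P4, P5, P7)⁺ = {P1, P2, P3, P4, P5, P6, P7}.
This closure contains every attribute of R1, so R1 ∩ R2 → R1. The join is lossless.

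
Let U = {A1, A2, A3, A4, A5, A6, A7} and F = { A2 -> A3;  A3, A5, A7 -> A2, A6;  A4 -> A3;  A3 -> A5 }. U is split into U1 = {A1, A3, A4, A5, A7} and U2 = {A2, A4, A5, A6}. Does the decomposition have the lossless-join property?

Common attributes: U1 ∩ U2 = {A4, A5}.
Closure of {A4, A5}: A4 → A3 applies, adding A3. So (A4, A5)⁺ = {A3, A4, A5}.
The closure contains neither all of U1 = {A1, A3, A4, A5, A7} nor all of U2 = {A2, A4, A5, A6}, so the common attributes are not a superkey of either fragment. The join is lossy.

No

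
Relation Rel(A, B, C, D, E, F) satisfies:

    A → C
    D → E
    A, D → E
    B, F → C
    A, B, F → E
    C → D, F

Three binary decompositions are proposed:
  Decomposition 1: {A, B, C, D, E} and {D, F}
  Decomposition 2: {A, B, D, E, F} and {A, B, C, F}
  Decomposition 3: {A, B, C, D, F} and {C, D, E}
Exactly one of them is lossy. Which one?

Decomposition 1

Decomposition 1: common = {D}, closure = {D, E} → lossy.
Decomposition 2: common = {A, B, F}, closure = {A, B, C, D, E, F} → lossless.
Decomposition 3: common = {C, D}, closure = {C, D, E, F} → lossless.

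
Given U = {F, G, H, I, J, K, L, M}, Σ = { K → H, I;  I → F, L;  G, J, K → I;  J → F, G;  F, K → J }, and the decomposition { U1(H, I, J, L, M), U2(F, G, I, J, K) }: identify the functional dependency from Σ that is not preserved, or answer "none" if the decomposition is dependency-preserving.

Check K → H, I: no single fragment contains all of {H, I, K}, and the restricted closure of {K} across the fragments never reaches {H, I}.
I → F, L is preserved.
G, J, K → I is preserved.
J → F, G is preserved.
F, K → J is preserved.

K → H, I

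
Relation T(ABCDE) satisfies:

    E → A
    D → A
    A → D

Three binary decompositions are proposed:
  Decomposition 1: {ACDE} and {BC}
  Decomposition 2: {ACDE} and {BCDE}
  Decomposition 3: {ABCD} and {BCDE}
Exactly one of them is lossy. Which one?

Decomposition 1

Decomposition 1: common = {C}, closure = {C} → lossy.
Decomposition 2: common = {CDE}, closure = {ACDE} → lossless.
Decomposition 3: common = {BCD}, closure = {ABCD} → lossless.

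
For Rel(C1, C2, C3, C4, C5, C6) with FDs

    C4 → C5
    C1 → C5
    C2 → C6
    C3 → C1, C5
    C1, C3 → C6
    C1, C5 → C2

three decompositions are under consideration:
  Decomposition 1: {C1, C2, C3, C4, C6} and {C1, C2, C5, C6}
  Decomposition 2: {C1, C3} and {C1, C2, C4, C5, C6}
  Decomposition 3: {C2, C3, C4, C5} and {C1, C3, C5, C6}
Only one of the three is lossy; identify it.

Decomposition 1: common = {C1, C2, C6}, closure = {C1, C2, C5, C6} → lossless.
Decomposition 2: common = {C1}, closure = {C1, C2, C5, C6} → lossy.
Decomposition 3: common = {C3, C5}, closure = {C1, C2, C3, C5, C6} → lossless.

Decomposition 2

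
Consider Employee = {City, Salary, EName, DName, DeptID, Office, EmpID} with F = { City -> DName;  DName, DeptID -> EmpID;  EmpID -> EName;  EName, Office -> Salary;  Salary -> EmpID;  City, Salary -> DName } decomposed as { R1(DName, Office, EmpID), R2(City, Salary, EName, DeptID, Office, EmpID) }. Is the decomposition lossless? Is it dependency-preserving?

Lossless test: (Office, EmpID)⁺ = {Salary, EName, Office, EmpID}, which is a superkey of neither fragment — lossy.
Dependency preservation: the restricted closure of {City} across the fragments never reaches {DName}, so City → DName cannot be enforced without a join — not preserved.

lossy and not dependency-preserving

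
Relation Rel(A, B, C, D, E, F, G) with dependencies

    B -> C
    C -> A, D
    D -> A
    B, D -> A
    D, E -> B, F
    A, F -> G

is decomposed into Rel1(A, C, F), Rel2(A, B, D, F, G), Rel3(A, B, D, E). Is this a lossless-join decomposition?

Chase test. Columns are A, B, C, D, E, F, G; row i has aⱼ where attribute j ∈ Reli, else bᵢⱼ.
Initial tableau (one row per fragment):
  row 1: a1 b12 a3 b14 b15 a6 b17
  row 2: a1 a2 b23 a4 b25 a6 a7
  row 3: a1 a2 b33 a4 a5 b36 b37
Rows 2 and 3 agree on B; apply B→C and equate their C entries.
Rows 1 and 2 agree on A, F; apply A, F→G and equate their G entries.
No row becomes fully distinguished — the join is lossy.

No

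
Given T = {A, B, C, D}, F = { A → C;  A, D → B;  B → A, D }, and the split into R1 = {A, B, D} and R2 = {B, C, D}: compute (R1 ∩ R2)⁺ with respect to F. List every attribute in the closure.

R1 ∩ R2 = {B, D}.
B → A, D applies, adding A
A → C applies, adding C
Closure: {A, B, C, D}.

A, B, C, D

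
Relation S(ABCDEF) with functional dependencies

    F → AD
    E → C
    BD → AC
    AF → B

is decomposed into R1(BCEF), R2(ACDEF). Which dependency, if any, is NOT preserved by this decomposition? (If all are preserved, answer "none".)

Check BD → AC: no single fragment contains all of {ABCD}, and the restricted closure of {BD} across the fragments never reaches {AC}.
F → AD is preserved.
E → C is preserved.
AF → B is preserved.

BD → AC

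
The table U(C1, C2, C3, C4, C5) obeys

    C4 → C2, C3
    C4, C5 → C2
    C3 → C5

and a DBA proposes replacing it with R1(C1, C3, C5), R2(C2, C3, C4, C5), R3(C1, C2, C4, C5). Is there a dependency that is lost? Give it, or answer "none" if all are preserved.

none

C4 → C2, C3 lies within R2.
C4, C5 → C2 lies within R2.
C3 → C5 lies within R1.
Every dependency is enforceable on the fragments, so the decomposition is dependency-preserving.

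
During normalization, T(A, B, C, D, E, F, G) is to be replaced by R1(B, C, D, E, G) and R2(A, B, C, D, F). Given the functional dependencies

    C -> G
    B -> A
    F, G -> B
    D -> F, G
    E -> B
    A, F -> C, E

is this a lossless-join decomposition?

Yes

Common attributes: R1 ∩ R2 = {B, C, D}.
Closure of {B, C, D}: C → G applies, adding G; B → A applies, adding A; D → F, G applies, adding F; A, F → C, E applies, adding E. So (B, C, D)⁺ = {A, B, C, D, E, F, G}.
This closure contains every attribute of R1, so R1 ∩ R2 → R1. The join is lossless.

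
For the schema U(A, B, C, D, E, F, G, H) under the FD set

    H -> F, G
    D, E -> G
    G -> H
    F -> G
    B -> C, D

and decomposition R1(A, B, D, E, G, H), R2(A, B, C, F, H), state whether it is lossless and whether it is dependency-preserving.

Lossless test: (A, B, H)⁺ = {A, B, C, D, F, G, H}, which contains all of one fragment — lossless.
Dependency preservation: H → F, G; F → G; B → C, D are not contained in any single fragment, but the restricted closure of each left-hand side across the fragments still reaches the right-hand side; the remaining FDs each lie inside some fragment. All dependencies are preserved.

lossless and dependency-preserving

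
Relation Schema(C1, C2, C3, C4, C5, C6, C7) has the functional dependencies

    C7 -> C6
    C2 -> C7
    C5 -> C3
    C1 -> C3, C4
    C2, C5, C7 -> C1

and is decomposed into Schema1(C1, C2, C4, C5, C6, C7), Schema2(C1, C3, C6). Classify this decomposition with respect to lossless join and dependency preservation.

Lossless test: (C1, C6)⁺ = {C1, C3, C4, C6}, which contains all of one fragment — lossless.
Dependency preservation: the restricted closure of {C5} across the fragments never reaches {C3}, so C5 → C3 cannot be enforced without a join — not preserved.

lossless but not dependency-preserving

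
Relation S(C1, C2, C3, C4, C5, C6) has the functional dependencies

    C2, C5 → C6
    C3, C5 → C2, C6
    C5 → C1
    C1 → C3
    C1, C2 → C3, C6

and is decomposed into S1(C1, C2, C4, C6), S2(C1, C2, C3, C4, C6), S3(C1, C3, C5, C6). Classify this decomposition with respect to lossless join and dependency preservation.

lossy and not dependency-preserving

Lossless test (chase): Rows 1 and 2 agree on C1; apply C1→C3 and equate their C3 entries. No row becomes fully distinguished — the join is lossy.
Dependency preservation: the restricted closure of {C3, C5} across the fragments never reaches {C2, C6}, so C3, C5 → C2, C6 cannot be enforced without a join — not preserved.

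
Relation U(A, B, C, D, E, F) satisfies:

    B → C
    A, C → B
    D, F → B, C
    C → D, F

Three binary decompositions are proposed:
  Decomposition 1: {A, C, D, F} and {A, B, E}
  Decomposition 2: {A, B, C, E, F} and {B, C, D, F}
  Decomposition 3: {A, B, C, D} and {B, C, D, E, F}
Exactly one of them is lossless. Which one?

Decomposition 2

Decomposition 1: common = {A}, closure = {A} → lossy.
Decomposition 2: common = {B, C, F}, closure = {B, C, D, F} → lossless.
Decomposition 3: common = {B, C, D}, closure = {B, C, D, F} → lossy.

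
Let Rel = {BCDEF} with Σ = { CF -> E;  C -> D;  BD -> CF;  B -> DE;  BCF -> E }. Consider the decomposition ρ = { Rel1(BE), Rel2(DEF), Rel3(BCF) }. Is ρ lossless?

Chase test. Columns are BCDEF; row i has aⱼ where attribute j ∈ Reli, else bᵢⱼ.
Initial tableau (one row per fragment):
  row 1: a1 b12 b13 a4 b15
  row 2: b21 b22 a3 a4 a5
  row 3: a1 a2 b33 b34 a5
Rows 1 and 3 agree on B; apply B→DE and equate their DE entries.
Rows 1 and 3 agree on BD; apply BD→CF and equate their CF entries.
No row becomes fully distinguished — the join is lossy.

No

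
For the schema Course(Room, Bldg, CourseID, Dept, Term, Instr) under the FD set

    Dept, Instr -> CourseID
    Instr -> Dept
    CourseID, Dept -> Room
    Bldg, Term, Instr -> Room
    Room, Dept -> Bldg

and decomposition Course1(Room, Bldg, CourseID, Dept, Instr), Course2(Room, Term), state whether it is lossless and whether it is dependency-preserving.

lossy but dependency-preserving

Lossless test: (Room)⁺ = {Room}, which is a superkey of neither fragment — lossy.
Dependency preservation: Bldg, Term, Instr → Room is not contained in any single fragment, but the restricted closure of its left-hand side across the fragments still reaches the right-hand side; the remaining FDs each lie inside some fragment. All dependencies are preserved.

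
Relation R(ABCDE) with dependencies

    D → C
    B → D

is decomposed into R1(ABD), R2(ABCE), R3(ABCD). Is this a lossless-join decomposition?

Chase test. Columns are ABCDE; row i has aⱼ where attribute j ∈ Ri, else bᵢⱼ.
Initial tableau (one row per fragment):
  row 1: a1 a2 b13 a4 b15
  row 2: a1 a2 a3 b24 a5
  row 3: a1 a2 a3 a4 b35
Rows 1 and 3 agree on D; apply D→C and equate their C entries.
Rows 1 and 2 agree on B; apply B→D and equate their D entries.
Row 2 is now all distinguished symbols — the join is lossless.

Yes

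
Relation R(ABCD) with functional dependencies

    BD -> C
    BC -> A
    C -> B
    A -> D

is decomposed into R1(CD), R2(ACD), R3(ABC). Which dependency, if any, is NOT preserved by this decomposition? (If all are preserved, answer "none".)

Check BD → C: no single fragment contains all of {BCD}, and the restricted closure of {BD} across the fragments never reaches {C}.
BC → A is preserved.
C → B is preserved.
A → D is preserved.

BD -> C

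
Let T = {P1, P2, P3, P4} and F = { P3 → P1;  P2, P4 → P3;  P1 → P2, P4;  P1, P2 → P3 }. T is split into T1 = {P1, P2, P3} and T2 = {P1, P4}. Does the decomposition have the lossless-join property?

Common attributes: T1 ∩ T2 = {P1}.
Closure of {P1}: P1 → P2, P4 applies, adding P2, P4; P1, P2 → P3 applies, adding P3. So (P1)⁺ = {P1, P2, P3, P4}.
This closure contains every attribute of T1, so T1 ∩ T2 → T1. The join is lossless.

Yes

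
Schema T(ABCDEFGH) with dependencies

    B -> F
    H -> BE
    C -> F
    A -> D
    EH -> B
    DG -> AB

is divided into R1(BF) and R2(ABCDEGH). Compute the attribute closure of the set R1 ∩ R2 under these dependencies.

BF

R1 ∩ R2 = {B}.
B → F applies, adding F
Closure: {BF}.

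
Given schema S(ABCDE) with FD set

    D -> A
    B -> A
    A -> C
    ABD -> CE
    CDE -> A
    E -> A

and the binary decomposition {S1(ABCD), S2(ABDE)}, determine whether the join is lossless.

Yes

Common attributes: S1 ∩ S2 = {ABD}.
Closure of {ABD}: A → C applies, adding C; ABD → CE applies, adding E. So (ABD)⁺ = {ABCDE}.
This closure contains every attribute of S1, so S1 ∩ S2 → S1. The join is lossless.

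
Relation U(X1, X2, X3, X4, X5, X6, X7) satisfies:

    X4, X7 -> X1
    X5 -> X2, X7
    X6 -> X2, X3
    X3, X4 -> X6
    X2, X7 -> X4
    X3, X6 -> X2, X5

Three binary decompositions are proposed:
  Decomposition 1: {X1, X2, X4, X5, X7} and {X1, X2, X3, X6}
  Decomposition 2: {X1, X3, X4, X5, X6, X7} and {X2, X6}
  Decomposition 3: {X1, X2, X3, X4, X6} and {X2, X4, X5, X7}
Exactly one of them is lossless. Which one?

Decomposition 1: common = {X1, X2}, closure = {X1, X2} → lossy.
Decomposition 2: common = {X6}, closure = {X1, X2, X3, X4, X5, X6, X7} → lossless.
Decomposition 3: common = {X2, X4}, closure = {X2, X4} → lossy.

Decomposition 2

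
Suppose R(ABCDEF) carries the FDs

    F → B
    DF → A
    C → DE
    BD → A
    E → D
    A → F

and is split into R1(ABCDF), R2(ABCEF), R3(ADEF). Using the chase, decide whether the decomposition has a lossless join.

Yes

Chase test. Columns are ABCDEF; row i has aⱼ where attribute j ∈ Ri, else bᵢⱼ.
Initial tableau (one row per fragment):
  row 1: a1 a2 a3 a4 b15 a6
  row 2: a1 a2 a3 b24 a5 a6
  row 3: a1 b32 b33 a4 a5 a6
Rows 1 and 3 agree on F; apply F→B and equate their B entries.
Rows 1 and 2 agree on C; apply C→DE and equate their DE entries.
Row 1 is now all distinguished symbols — the join is lossless.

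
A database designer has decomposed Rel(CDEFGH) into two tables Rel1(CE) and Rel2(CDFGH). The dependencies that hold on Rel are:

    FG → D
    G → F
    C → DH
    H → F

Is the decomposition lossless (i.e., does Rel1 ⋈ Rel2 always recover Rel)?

No

Common attributes: Rel1 ∩ Rel2 = {C}.
Closure of {C}: C → DH applies, adding DH; H → F applies, adding F. So (C)⁺ = {CDFH}.
The closure contains neither all of Rel1 = {CE} nor all of Rel2 = {CDFGH}, so the common attributes are not a superkey of either fragment. The join is lossy.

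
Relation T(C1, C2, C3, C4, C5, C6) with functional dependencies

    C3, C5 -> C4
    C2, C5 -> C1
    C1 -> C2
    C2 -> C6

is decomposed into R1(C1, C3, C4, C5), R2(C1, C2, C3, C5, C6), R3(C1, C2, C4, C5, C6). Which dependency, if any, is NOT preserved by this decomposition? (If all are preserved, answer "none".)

C3, C5 → C4 lies within R1.
C2, C5 → C1 lies within R2.
C1 → C2 lies within R2.
C2 → C6 lies within R2.
Every dependency is enforceable on the fragments, so the decomposition is dependency-preserving.

none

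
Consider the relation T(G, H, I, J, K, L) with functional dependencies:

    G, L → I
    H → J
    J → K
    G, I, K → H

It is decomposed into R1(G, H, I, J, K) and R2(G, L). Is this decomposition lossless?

Common attributes: R1 ∩ R2 = {G}.
No dependency enlarges {G}, so (G)⁺ = {G}.
The closure contains neither all of R1 = {G, H, I, J, K} nor all of R2 = {G, L}, so the common attributes are not a superkey of either fragment. The join is lossy.

No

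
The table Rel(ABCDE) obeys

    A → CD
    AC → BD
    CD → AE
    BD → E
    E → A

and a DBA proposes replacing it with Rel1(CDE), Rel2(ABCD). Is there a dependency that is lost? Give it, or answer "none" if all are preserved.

A → CD lies within Rel2.
AC → BD lies within Rel2.
CD → AE: restricted closure across fragments reaches AE.
BD → E: restricted closure across fragments reaches E.
E → A: restricted closure across fragments reaches A.
Every dependency is enforceable on the fragments, so the decomposition is dependency-preserving.

none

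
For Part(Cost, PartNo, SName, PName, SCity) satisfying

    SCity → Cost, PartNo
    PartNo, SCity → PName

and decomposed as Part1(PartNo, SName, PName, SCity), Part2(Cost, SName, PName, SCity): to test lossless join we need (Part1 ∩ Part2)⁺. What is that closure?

Part1 ∩ Part2 = {SName, PName, SCity}.
SCity → Cost, PartNo applies, adding Cost, PartNo
Closure: {Cost, PartNo, SName, PName, SCity}.

Cost, PartNo, SName, PName, SCity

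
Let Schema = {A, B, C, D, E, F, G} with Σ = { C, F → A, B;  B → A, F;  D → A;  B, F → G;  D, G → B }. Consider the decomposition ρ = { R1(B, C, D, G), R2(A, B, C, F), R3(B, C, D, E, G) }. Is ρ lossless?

Chase test. Columns are A, B, C, D, E, F, G; row i has aⱼ where attribute j ∈ Ri, else bᵢⱼ.
Initial tableau (one row per fragment):
  row 1: b11 a2 a3 a4 b15 b16 a7
  row 2: a1 a2 a3 b24 b25 a6 b27
  row 3: b31 a2 a3 a4 a5 b36 a7
Rows 1 and 2 agree on B; apply B→A, F and equate their A, F entries.
Rows 1 and 3 agree on B; apply B→A, F and equate their A, F entries.
Rows 1 and 2 agree on B, F; apply B, F→G and equate their G entries.
Row 3 is now all distinguished symbols — the join is lossless.

Yes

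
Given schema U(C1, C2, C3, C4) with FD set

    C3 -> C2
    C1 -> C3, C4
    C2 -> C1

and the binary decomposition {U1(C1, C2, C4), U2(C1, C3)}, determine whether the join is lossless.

Yes

Common attributes: U1 ∩ U2 = {C1}.
Closure of {C1}: C1 → C3, C4 applies, adding C3, C4; C3 → C2 applies, adding C2. So (C1)⁺ = {C1, C2, C3, C4}.
This closure contains every attribute of U1, so U1 ∩ U2 → U1. The join is lossless.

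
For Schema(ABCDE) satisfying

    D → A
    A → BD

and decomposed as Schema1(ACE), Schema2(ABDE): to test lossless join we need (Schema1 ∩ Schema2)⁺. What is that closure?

Schema1 ∩ Schema2 = {AE}.
A → BD applies, adding BD
Closure: {ABDE}.

ABDE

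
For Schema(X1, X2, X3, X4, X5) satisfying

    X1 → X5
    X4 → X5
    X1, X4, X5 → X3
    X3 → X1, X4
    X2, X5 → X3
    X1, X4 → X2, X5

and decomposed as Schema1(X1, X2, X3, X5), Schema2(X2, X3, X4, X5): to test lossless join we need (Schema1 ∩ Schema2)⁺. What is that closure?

X1, X2, X3, X4, X5

Schema1 ∩ Schema2 = {X2, X3, X5}.
X3 → X1, X4 applies, adding X1, X4
Closure: {X1, X2, X3, X4, X5}.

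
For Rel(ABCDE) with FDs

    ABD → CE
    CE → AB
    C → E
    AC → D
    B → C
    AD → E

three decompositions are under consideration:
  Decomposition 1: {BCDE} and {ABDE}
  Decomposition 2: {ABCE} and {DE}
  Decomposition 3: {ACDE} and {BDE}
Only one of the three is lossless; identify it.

Decomposition 1

Decomposition 1: common = {BDE}, closure = {ABCDE} → lossless.
Decomposition 2: common = {E}, closure = {E} → lossy.
Decomposition 3: common = {DE}, closure = {DE} → lossy.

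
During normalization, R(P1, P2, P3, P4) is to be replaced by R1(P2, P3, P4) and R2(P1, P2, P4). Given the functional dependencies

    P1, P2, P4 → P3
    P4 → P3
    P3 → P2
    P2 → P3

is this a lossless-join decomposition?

Yes

Common attributes: R1 ∩ R2 = {P2, P4}.
Closure of {P2, P4}: P4 → P3 applies, adding P3. So (P2, P4)⁺ = {P2, P3, P4}.
This closure contains every attribute of R1, so R1 ∩ R2 → R1. The join is lossless.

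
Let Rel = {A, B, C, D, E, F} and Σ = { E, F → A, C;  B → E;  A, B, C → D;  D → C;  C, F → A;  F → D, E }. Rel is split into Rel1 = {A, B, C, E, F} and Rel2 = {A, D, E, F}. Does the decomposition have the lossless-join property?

Yes

Common attributes: Rel1 ∩ Rel2 = {A, E, F}.
Closure of {A, E, F}: E, F → A, C applies, adding C; F → D, E applies, adding D. So (A, E, F)⁺ = {A, C, D, E, F}.
This closure contains every attribute of Rel2, so Rel1 ∩ Rel2 → Rel2. The join is lossless.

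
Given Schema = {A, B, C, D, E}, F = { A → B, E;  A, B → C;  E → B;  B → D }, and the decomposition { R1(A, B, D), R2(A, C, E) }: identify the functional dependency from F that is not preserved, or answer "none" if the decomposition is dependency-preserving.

Check E → B: no single fragment contains all of {B, E}, and the restricted closure of {E} across the fragments never reaches {B}.
A → B, E is preserved.
A, B → C is preserved.
B → D is preserved.

E → B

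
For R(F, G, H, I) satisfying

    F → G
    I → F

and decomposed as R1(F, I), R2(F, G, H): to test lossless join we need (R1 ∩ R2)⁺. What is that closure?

F, G

R1 ∩ R2 = {F}.
F → G applies, adding G
Closure: {F, G}.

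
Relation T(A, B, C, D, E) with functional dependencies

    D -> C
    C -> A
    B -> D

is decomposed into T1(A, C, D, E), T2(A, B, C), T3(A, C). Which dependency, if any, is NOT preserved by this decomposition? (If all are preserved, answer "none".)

Check B → D: no single fragment contains all of {B, D}, and the restricted closure of {B} across the fragments never reaches {D}.
D → C is preserved.
C → A is preserved.

B -> D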